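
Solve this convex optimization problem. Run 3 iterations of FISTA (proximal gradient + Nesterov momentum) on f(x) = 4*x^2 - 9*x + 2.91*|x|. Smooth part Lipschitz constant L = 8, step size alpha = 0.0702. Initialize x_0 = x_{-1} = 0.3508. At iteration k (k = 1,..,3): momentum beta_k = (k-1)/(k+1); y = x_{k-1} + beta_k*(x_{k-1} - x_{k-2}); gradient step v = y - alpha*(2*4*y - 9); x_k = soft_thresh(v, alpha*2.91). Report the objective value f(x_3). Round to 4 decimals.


FISTA on f(x) = 4*x^2 - 9*x + 2.91*|x|
L = 8, alpha = 0.0702
Iteration 1: beta = 0.0, y = 0.3508 + 0.0*(0.3508 - 0.3508) = 0.3508
  grad(y) = -6.1936, v = y - alpha*grad = 0.7856
  prox(v) = soft_thresh(0.7856, 0.2043) = 0.5813
Iteration 2: beta = 0.3333, y = 0.5813 + 0.3333*(0.5813 - 0.3508) = 0.6581
  grad(y) = -3.7348, v = y - alpha*grad = 0.9203
  prox(v) = soft_thresh(0.9203, 0.2043) = 0.716
Iteration 3: beta = 0.5, y = 0.716 + 0.5*(0.716 - 0.5813) = 0.7834
  grad(y) = -2.7326, v = y - alpha*grad = 0.9753
  prox(v) = soft_thresh(0.9753, 0.2043) = 0.771
f(x_3) = 4*0.771^2 - 9*0.771 + 2.91*|0.771| = -2.3176


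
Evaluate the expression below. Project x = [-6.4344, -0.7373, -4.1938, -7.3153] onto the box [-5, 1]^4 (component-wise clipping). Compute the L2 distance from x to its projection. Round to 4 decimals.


Project each component onto [-5, 1].
clip(-6.4344) = -5.0, clip(-0.7373) = -0.7373, clip(-4.1938) = -4.1938, clip(-7.3153) = -5.0
Projection = [-5.0, -0.7373, -4.1938, -5.0]
Squared diffs: [2.0575, 0.0, 0.0, 5.3606]
Distance = sqrt(7.4181) = 2.7236


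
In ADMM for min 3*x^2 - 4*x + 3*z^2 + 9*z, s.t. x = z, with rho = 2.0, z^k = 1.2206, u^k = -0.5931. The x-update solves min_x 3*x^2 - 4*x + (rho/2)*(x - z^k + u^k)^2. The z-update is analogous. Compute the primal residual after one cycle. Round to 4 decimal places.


ADMM iteration with rho = 2.0, z^k = 1.2206, u^k = -0.5931
Step 1: x-update.
Minimize 3*x^2 - 4*x + (2.0/2)*(x - 1.2206 - 0.5931)^2
FOC: (2*3 + 2.0)*x = 4 + 2.0*(1.2206 + 0.5931)
x^{k+1} = 0.9534
Step 2: z-update.
Minimize 3*z^2 + 9*z + (2.0/2)*(0.9534 - z - 0.5931)^2
FOC: (2*3 + 2.0)*z = -9 + 2.0*(0.9534 - 0.5931)
z^{k+1} = -1.0349
Step 3: u-update.
u^{k+1} = -0.5931 + 0.9534 + 1.0349 = 1.3952
Step 4: Primal residual = |0.9534 + 1.0349| = 1.9883


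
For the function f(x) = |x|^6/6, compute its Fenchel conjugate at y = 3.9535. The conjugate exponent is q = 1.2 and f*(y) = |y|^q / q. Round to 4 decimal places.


The conjugate exponent q satisfies 1/p + 1/q = 1.
p = 6, so q = 6/(6 - 1) = 1.2
|y|^q = 3.9535^1.2 = 5.2045
f*(3.9535) = 5.2045 / 1.2 = 4.3371


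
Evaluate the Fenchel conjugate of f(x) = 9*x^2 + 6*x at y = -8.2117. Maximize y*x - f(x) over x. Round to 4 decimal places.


f*(y) = sup_x {y*x - a*x^2 - b*x} = sup_x {(y-b)*x - a*x^2}
FOC: (y - b) - 2a*x = 0 => x* = (y - b)/(2a)
x* = (-8.2117 - 6)/(2*9) = -0.7895
f*(-8.2117) = (y-b)^2/(4a) = (-8.2117 - 6)^2/(4*9)
= 201.9724/36 = 5.6103


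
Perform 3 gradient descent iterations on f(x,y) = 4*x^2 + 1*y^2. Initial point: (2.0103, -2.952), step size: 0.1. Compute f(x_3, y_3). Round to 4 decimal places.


Gradient descent on f(x,y) = 4*x^2 + 1*y^2.
Starting point: (2.0103, -2.952), alpha = 0.1
Step 1: grad_x = 2*4*2.0103 = 16.0824, grad_y = 2*1*-2.952 = -5.904
  x_1 = 2.0103 - 0.1*16.0824 = 0.4021
  y_1 = -2.952 - 0.1*-5.904 = -2.3616
Step 2: grad_x = 2*4*0.4021 = 3.2165, grad_y = 2*1*-2.3616 = -4.7232
  x_2 = 0.4021 - 0.1*3.2165 = 0.0804
  y_2 = -2.3616 - 0.1*-4.7232 = -1.8893
Step 3: grad_x = 2*4*0.0804 = 0.6433, grad_y = 2*1*-1.8893 = -3.7786
  x_3 = 0.0804 - 0.1*0.6433 = 0.0161
  y_3 = -1.8893 - 0.1*-3.7786 = -1.5114
f(0.0161, -1.5114) = 4*0.0161^2 + 1*(-1.5114)^2 = 2.2854


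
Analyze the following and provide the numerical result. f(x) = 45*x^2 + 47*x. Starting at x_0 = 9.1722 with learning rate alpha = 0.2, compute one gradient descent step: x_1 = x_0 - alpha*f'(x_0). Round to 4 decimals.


We compute the gradient at x_0 and apply the update.
f'(x) = 90*x + 47
f'(9.1722) = 90*9.1722 + 47 = 872.498
x_1 = 9.1722 - 0.2*872.498 = -165.3274


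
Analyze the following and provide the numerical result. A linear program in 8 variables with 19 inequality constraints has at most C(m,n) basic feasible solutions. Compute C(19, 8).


Each vertex corresponds to some choice of n active constraints out of m, so the number of vertices is at most C(m, n) = m! / (n!(m-n)!).
m = 19, n = 8
Numerator: 19 * 18 * 17 * 16 * 15 * 14 * 13 * 12
Denominator: 8! = 40320
C(19, 8) = 75582


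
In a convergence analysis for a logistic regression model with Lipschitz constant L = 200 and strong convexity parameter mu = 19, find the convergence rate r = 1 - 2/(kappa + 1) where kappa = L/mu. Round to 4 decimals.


Step 1: Compute the condition number.
kappa = L/mu = 200/19 = 10.5263
Step 2: Compute the convergence rate.
r = 1 - 2/(kappa + 1) = 1 - 2*mu/(L + mu) = (L - mu)/(L + mu) = 181/219 = 0.8265


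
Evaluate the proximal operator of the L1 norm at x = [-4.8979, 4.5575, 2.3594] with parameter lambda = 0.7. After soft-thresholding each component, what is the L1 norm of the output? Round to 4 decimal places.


Soft-thresholding with lambda = 0.7:
prox(-4.8979) = sign(-4.8979)*max(|-4.8979| - 0.7, 0) = -4.1979
prox(4.5575) = sign(4.5575)*max(|4.5575| - 0.7, 0) = 3.8575
prox(2.3594) = sign(2.3594)*max(|2.3594| - 0.7, 0) = 1.6594
prox(x) = [-4.1979, 3.8575, 1.6594]
||prox(x)||_1 = 4.1979 + 3.8575 + 1.6594 = 9.7148


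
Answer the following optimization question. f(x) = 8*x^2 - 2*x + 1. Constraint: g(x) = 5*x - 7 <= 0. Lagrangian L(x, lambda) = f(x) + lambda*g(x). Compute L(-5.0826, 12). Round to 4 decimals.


Step 1: Evaluate f(x).
f(-5.0826) = 8*(-5.0826)^2 - 2*(-5.0826) + 1 = 217.8278
Step 2: Evaluate g(x).
g(-5.0826) = 5*-5.0826 - 7 = -32.413
Step 3: Compute Lagrangian.
L = 217.8278 + 12*-32.413 = -171.1282


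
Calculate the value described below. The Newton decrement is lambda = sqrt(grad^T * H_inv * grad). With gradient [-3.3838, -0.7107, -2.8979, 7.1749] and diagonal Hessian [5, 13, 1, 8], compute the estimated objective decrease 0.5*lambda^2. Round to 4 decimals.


Step 1: H is diagonal, so H^(-1) * g = [-0.6768, -0.0547, -2.8979, 0.8969].
Step 2: g^T H^(-1) g = sum_i g_i^2 / H_ii
  = (-3.3838)^2/5 + (-0.7107)^2/13 + (-2.8979)^2/1 + (7.1749)^2/8
  = 2.29 + 0.0389 + 8.3978 + 6.4349 = 17.1616
Step 3: Objective decrease = 0.5 * g^T H^(-1) g = 8.5808


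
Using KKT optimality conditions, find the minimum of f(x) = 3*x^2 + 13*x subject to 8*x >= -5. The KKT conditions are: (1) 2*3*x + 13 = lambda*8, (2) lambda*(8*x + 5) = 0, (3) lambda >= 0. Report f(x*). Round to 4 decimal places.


Step 1: Try lambda = 0 (constraint inactive).
x_unc = -13/(2*3) = -2.1667
Check: 8*-2.1667 = -17.3336 < -5 -- violated!
Step 2: Constraint must be active: 8*x = -5
x* = -5/8 = -0.625
lambda = (2*3*(-0.625) + 13)/8 = 1.1563
Step 3: Compute optimal value.
f(x*) = 3*(-0.625)^2 + 13*(-0.625) = -6.9531


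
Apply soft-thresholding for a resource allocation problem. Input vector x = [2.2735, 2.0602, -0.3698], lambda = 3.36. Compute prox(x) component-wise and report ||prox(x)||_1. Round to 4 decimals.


Soft-thresholding with lambda = 3.36:
prox(2.2735) = sign(2.2735)*max(|2.2735| - 3.36, 0) = 0.0
prox(2.0602) = sign(2.0602)*max(|2.0602| - 3.36, 0) = 0.0
prox(-0.3698) = sign(-0.3698)*max(|-0.3698| - 3.36, 0) = 0.0
prox(x) = [0.0, 0.0, 0.0]
||prox(x)||_1 = 0.0 + 0.0 + 0.0 = 0.0


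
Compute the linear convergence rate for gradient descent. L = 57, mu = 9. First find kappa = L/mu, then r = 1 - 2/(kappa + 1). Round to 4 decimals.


Step 1: Compute the condition number.
kappa = L/mu = 57/9 = 6.3333
Step 2: Compute the convergence rate.
r = 1 - 2/(kappa + 1) = 1 - 2*mu/(L + mu) = (L - mu)/(L + mu) = 48/66 = 0.7273


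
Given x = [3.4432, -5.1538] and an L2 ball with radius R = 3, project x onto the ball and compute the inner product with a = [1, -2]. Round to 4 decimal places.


Step 1: Compute ||x|| (intermediates to 6 decimals).
||x|| = sqrt(3.4432^2 + (-5.1538)^2) = 6.198168
Step 2: Project.
Since ||x|| > R, scale = R/||x|| = 3/6.198168 = 0.484014, proj(x) = scale * x
proj(x) = [1.666557, -2.494511]
Step 3: Dot product.
a^T * proj(x) = 1*1.666557 - 2*(-2.494511) = 6.6556


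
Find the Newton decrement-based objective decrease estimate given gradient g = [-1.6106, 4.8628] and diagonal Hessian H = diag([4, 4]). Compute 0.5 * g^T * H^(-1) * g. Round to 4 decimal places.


Step 1: H is diagonal, so H^(-1) * g = [-0.4027, 1.2157].
Step 2: g^T H^(-1) g = sum_i g_i^2 / H_ii
  = (-1.6106)^2/4 + (4.8628)^2/4
  = 0.6485 + 5.9117 = 6.5602
Step 3: Objective decrease = 0.5 * g^T H^(-1) g = 3.2801


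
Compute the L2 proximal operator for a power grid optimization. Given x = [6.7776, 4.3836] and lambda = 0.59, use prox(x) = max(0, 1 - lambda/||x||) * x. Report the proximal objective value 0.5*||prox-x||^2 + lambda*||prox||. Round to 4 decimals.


Step 1: Compute ||x||.
||x|| = 8.0717
Step 2: Compute scaling factor.
scale = max(0, 1 - 0.59/8.0717) = 0.9269
Step 3: prox(x) = [6.2822, 4.0632]
||prox(x)|| = 7.4817
Step 4: Proximal objective.
0.5*||prox-x||^2 = 0.1741
lambda*||prox|| = 4.4142
Total = 4.5882


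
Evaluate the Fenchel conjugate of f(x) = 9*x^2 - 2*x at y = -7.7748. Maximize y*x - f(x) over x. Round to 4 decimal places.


f*(y) = sup_x {y*x - a*x^2 - b*x} = sup_x {(y-b)*x - a*x^2}
FOC: (y - b) - 2a*x = 0 => x* = (y - b)/(2a)
x* = (-7.7748 + 2)/(2*9) = -0.3208
f*(-7.7748) = (y-b)^2/(4a) = (-7.7748 + 2)^2/(4*9)
= 33.3483/36 = 0.9263


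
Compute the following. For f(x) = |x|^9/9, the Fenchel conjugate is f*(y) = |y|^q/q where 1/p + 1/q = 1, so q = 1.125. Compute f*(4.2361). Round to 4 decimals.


The conjugate exponent q satisfies 1/p + 1/q = 1.
p = 9, so q = 9/(9 - 1) = 1.125
|y|^q = 4.2361^1.125 = 5.0738
f*(4.2361) = 5.0738 / 1.125 = 4.5101


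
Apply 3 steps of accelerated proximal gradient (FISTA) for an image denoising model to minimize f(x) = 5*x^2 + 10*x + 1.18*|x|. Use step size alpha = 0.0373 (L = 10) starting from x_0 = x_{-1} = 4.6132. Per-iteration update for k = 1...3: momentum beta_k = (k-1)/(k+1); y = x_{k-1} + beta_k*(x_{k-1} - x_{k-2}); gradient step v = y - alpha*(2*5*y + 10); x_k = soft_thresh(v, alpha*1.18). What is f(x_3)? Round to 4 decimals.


FISTA on f(x) = 5*x^2 + 10*x + 1.18*|x|
L = 10, alpha = 0.0373
Iteration 1: beta = 0.0, y = 4.6132 + 0.0*(4.6132 - 4.6132) = 4.6132
  grad(y) = 56.132, v = y - alpha*grad = 2.5195
  prox(v) = soft_thresh(2.5195, 0.044) = 2.4755
Iteration 2: beta = 0.3333, y = 2.4755 + 0.3333*(2.4755 - 4.6132) = 1.7629
  grad(y) = 27.6288, v = y - alpha*grad = 0.7323
  prox(v) = soft_thresh(0.7323, 0.044) = 0.6883
Iteration 3: beta = 0.5, y = 0.6883 + 0.5*(0.6883 - 2.4755) = -0.2053
  grad(y) = 7.9474, v = y - alpha*grad = -0.5017
  prox(v) = soft_thresh(-0.5017, 0.044) = -0.4577
f(x_3) = 5*(-0.4577)^2 + 10*(-0.4577) + 1.18*|-0.4577| = -2.9894


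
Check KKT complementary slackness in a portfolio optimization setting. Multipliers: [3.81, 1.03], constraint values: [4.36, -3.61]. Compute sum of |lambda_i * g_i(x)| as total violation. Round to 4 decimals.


KKT complementary slackness check:
lambda_1 * g_1 = 3.81 * 4.36 = 16.6116
lambda_2 * g_2 = 1.03 * -3.61 = -3.7183
Total violation = 16.6116 + 3.7183 = 20.3299


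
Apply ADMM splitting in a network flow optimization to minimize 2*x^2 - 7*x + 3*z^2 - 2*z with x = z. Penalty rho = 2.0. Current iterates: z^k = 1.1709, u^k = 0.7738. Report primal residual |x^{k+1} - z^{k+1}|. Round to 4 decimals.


ADMM iteration with rho = 2.0, z^k = 1.1709, u^k = 0.7738
Step 1: x-update.
Minimize 2*x^2 - 7*x + (2.0/2)*(x - 1.1709 + 0.7738)^2
FOC: (2*2 + 2.0)*x = 7 + 2.0*(1.1709 - 0.7738)
x^{k+1} = 1.299
Step 2: z-update.
Minimize 3*z^2 - 2*z + (2.0/2)*(1.299 - z + 0.7738)^2
FOC: (2*3 + 2.0)*z = 2 + 2.0*(1.299 + 0.7738)
z^{k+1} = 0.7682
Step 3: u-update.
u^{k+1} = 0.7738 + 1.299 - 0.7682 = 1.3046
Step 4: Primal residual = |1.299 - 0.7682| = 0.5308


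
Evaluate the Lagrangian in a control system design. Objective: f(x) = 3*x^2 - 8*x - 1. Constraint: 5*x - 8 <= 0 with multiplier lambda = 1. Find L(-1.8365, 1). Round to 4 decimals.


Step 1: Evaluate f(x).
f(-1.8365) = 3*(-1.8365)^2 - 8*(-1.8365) - 1 = 23.8102
Step 2: Evaluate g(x).
g(-1.8365) = 5*-1.8365 - 8 = -17.1825
Step 3: Compute Lagrangian.
L = 23.8102 + 1*-17.1825 = 6.6277


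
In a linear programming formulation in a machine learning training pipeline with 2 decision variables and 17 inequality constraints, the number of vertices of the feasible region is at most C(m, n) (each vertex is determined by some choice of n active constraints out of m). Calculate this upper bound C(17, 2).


Each vertex corresponds to some choice of n active constraints out of m, so the number of vertices is at most C(m, n) = m! / (n!(m-n)!).
m = 17, n = 2
Numerator: 17 * 16
Denominator: 2! = 2
C(17, 2) = 136


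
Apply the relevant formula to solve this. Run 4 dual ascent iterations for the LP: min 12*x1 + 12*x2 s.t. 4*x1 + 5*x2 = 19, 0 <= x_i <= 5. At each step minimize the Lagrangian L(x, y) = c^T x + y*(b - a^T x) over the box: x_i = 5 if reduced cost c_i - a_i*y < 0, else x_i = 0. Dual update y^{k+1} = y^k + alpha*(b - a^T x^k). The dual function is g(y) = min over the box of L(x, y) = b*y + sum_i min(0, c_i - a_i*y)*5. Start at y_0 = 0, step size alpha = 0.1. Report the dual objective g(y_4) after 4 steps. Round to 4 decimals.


Dual ascent for LP: min 12*x1 + 12*x2, 4*x1 + 5*x2 = 19, 0 <= x_i <= 5
Step 1: y^k = 0.0, reduced costs: (12.0, 12.0)
  x^k = (0.0, 0.0), subgradient = b - a^T x = 19.0
  y^{k+1} = 0.0 + 0.1*19.0 = 1.9
Step 2: y^k = 1.9, reduced costs: (4.4, 2.5)
  x^k = (0.0, 0.0), subgradient = b - a^T x = 19.0
  y^{k+1} = 1.9 + 0.1*19.0 = 3.8
Step 3: y^k = 3.8, reduced costs: (-3.2, -7.0)
  x^k = (5.0, 5.0), subgradient = b - a^T x = -26.0
  y^{k+1} = 3.8 + 0.1*-26.0 = 1.2
Step 4: y^k = 1.2, reduced costs: (7.2, 6.0)
  x^k = (0.0, 0.0), subgradient = b - a^T x = 19.0
  y^{k+1} = 1.2 + 0.1*19.0 = 3.1
Dual objective at y_4 = 3.1: reduced costs (-0.4, -3.5), box minimizer x = (5.0, 5.0)
g(y_4) = b*y + (c1 - a1*y)*x1 + (c2 - a2*y)*x2 = 19*3.1 + (-0.4)*5.0 + (-3.5)*5.0 = 58.9 - 2.0 - 17.5 = 39.4


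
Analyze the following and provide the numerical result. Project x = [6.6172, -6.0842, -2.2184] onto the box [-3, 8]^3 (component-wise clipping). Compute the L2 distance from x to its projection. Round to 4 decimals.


Project each component onto [-3, 8].
clip(6.6172) = 6.6172, clip(-6.0842) = -3.0, clip(-2.2184) = -2.2184
Projection = [6.6172, -3.0, -2.2184]
Squared diffs: [0.0, 9.5123, 0.0]
Distance = sqrt(9.5123) = 3.0842


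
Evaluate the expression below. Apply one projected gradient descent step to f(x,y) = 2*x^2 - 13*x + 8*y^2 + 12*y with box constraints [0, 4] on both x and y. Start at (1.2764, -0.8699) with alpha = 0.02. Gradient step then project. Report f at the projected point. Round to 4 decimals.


Step 1: Compute gradient at (1.2764, -0.8699).
grad_x = 2*2*1.2764 - 13 = -7.8944
grad_y = 2*8*-0.8699 + 12 = -1.9184
Step 2: Gradient step.
x_raw = 1.2764 - 0.02*-7.8944 = 1.4343
y_raw = -0.8699 - 0.02*-1.9184 = -0.8315
Step 3: Project onto [0, 4].
x_proj = clip(1.4343) = 1.4343
y_proj = clip(-0.8315) = 0.0
Step 4: Evaluate f.
f(1.4343, 0.0) = -14.5314


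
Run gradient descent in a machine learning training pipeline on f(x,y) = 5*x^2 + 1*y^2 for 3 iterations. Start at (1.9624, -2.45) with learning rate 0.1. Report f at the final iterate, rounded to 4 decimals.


Gradient descent on f(x,y) = 5*x^2 + 1*y^2.
Starting point: (1.9624, -2.45), alpha = 0.1
Step 1: grad_x = 2*5*1.9624 = 19.624, grad_y = 2*1*-2.45 = -4.9
  x_1 = 1.9624 - 0.1*19.624 = 0.0
  y_1 = -2.45 - 0.1*-4.9 = -1.96
Step 2: grad_x = 2*5*0.0 = 0.0, grad_y = 2*1*-1.96 = -3.92
  x_2 = 0.0 - 0.1*0.0 = 0.0
  y_2 = -1.96 - 0.1*-3.92 = -1.568
Step 3: grad_x = 2*5*0.0 = 0.0, grad_y = 2*1*-1.568 = -3.136
  x_3 = 0.0 - 0.1*0.0 = 0.0
  y_3 = -1.568 - 0.1*-3.136 = -1.2544
f(0.0, -1.2544) = 5*0.0^2 + 1*(-1.2544)^2 = 1.5735


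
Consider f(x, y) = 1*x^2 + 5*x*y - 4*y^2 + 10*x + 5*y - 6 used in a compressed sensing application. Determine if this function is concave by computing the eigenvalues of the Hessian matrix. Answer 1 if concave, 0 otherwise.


The Hessian of f(x,y) = 1*x^2 + 5*x*y - 4*y^2 + 10*x + 5*y - 6 is:
H = [[2, 5], [5, -8]]
Trace = 2 - 8 = -6
Determinant = 2*-8 - (5)^2 = -41
Discriminant = (-6)^2 - 4*-41 = 200.0
Eigenvalues: lambda_1 = -10.0711, lambda_2 = 4.0711
The function is not concave.

0


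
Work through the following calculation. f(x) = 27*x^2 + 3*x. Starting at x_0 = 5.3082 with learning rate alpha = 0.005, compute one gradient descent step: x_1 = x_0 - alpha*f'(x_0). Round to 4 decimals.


We compute the gradient at x_0 and apply the update.
f'(x) = 54*x + 3
f'(5.3082) = 54*5.3082 + 3 = 289.6428
x_1 = 5.3082 - 0.005*289.6428 = 3.86


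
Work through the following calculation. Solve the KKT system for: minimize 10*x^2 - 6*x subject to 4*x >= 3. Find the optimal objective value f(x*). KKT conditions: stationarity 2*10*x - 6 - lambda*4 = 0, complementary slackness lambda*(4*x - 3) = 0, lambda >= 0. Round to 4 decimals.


Step 1: Try lambda = 0 (constraint inactive).
x_unc = 6/(2*10) = 0.3
Check: 4*0.3 = 1.2 < 3 -- violated!
Step 2: Constraint must be active: 4*x = 3
x* = 3/4 = 0.75
lambda = (2*10*0.75 - 6)/4 = 2.25
Step 3: Compute optimal value.
f(x*) = 10*0.75^2 - 6*0.75 = 1.125


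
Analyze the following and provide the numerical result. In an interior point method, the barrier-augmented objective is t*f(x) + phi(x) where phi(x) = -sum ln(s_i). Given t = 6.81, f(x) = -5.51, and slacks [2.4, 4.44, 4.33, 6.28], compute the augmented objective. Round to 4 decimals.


Step 1: Compute log-barrier.
ln values: [0.8755, 1.4907, 1.4656, 1.8374]
phi = -(0.8755 + 1.4907 + 1.4656 + 1.8374) = -5.6691
Step 2: Compute augmented objective.
t*f(x) = 6.81*-5.51 = -37.5231
Total = -37.5231 - 5.6691 = -43.1922


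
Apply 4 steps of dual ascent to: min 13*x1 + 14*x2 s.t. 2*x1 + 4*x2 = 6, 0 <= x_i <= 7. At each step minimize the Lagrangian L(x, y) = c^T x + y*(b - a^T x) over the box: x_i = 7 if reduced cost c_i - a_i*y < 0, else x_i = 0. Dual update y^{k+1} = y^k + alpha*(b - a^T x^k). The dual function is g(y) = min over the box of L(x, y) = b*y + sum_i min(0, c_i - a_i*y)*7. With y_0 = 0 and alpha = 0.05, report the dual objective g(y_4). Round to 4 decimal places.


Dual ascent for LP: min 13*x1 + 14*x2, 2*x1 + 4*x2 = 6, 0 <= x_i <= 7
Step 1: y^k = 0.0, reduced costs: (13.0, 14.0)
  x^k = (0.0, 0.0), subgradient = b - a^T x = 6.0
  y^{k+1} = 0.0 + 0.05*6.0 = 0.3
Step 2: y^k = 0.3, reduced costs: (12.4, 12.8)
  x^k = (0.0, 0.0), subgradient = b - a^T x = 6.0
  y^{k+1} = 0.3 + 0.05*6.0 = 0.6
Step 3: y^k = 0.6, reduced costs: (11.8, 11.6)
  x^k = (0.0, 0.0), subgradient = b - a^T x = 6.0
  y^{k+1} = 0.6 + 0.05*6.0 = 0.9
Step 4: y^k = 0.9, reduced costs: (11.2, 10.4)
  x^k = (0.0, 0.0), subgradient = b - a^T x = 6.0
  y^{k+1} = 0.9 + 0.05*6.0 = 1.2
Dual objective at y_4 = 1.2: reduced costs (10.6, 9.2), box minimizer x = (0.0, 0.0)
g(y_4) = b*y + (c1 - a1*y)*x1 + (c2 - a2*y)*x2 = 6*1.2 + 10.6*0.0 + 9.2*0.0 = 7.2 + 0.0 + 0.0 = 7.2


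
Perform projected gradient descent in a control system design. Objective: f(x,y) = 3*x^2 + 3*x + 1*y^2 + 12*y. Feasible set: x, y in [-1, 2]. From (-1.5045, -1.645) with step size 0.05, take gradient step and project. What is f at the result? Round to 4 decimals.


Step 1: Compute gradient at (-1.5045, -1.645).
grad_x = 2*3*-1.5045 + 3 = -6.027
grad_y = 2*1*-1.645 + 12 = 8.71
Step 2: Gradient step.
x_raw = -1.5045 - 0.05*-6.027 = -1.2032
y_raw = -1.645 - 0.05*8.71 = -2.0805
Step 3: Project onto [-1, 2].
x_proj = clip(-1.2032) = -1.0
y_proj = clip(-2.0805) = -1.0
Step 4: Evaluate f.
f(-1.0, -1.0) = -11.0


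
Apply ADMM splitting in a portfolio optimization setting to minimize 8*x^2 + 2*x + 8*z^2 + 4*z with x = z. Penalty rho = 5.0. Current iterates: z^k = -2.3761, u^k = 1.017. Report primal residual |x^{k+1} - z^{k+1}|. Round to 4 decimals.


ADMM iteration with rho = 5.0, z^k = -2.3761, u^k = 1.017
Step 1: x-update.
Minimize 8*x^2 + 2*x + (5.0/2)*(x + 2.3761 + 1.017)^2
FOC: (2*8 + 5.0)*x = -2 + 5.0*(-2.3761 - 1.017)
x^{k+1} = -0.9031
Step 2: z-update.
Minimize 8*z^2 + 4*z + (5.0/2)*(-0.9031 - z + 1.017)^2
FOC: (2*8 + 5.0)*z = -4 + 5.0*(-0.9031 + 1.017)
z^{k+1} = -0.1634
Step 3: u-update.
u^{k+1} = 1.017 - 0.9031 + 0.1634 = 0.2772
Step 4: Primal residual = |-0.9031 + 0.1634| = 0.7398


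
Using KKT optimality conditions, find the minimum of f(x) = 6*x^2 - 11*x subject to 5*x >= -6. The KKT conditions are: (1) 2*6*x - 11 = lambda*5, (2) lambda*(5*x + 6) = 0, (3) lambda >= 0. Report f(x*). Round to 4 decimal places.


Step 1: Try lambda = 0 (constraint inactive).
Stationarity: 2*6*x - 11 = 0
x* = 11/(2*6) = 11/12 = 0.9167 (rounded; the exact value 11/12 is used below)
Check constraint: 5*0.9167 = 4.5835 >= -6 -- satisfied.
Step 2: Compute optimal value.
f(x*) = 6*(11/12)^2 - 11*(11/12) = -5.0417


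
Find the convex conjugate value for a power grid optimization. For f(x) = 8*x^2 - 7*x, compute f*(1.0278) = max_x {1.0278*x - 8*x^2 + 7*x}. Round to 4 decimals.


f*(y) = sup_x {y*x - a*x^2 - b*x} = sup_x {(y-b)*x - a*x^2}
FOC: (y - b) - 2a*x = 0 => x* = (y - b)/(2a)
x* = (1.0278 + 7)/(2*8) = 0.5017
f*(1.0278) = (y-b)^2/(4a) = (1.0278 + 7)^2/(4*8)
= 64.4456/32 = 2.0139


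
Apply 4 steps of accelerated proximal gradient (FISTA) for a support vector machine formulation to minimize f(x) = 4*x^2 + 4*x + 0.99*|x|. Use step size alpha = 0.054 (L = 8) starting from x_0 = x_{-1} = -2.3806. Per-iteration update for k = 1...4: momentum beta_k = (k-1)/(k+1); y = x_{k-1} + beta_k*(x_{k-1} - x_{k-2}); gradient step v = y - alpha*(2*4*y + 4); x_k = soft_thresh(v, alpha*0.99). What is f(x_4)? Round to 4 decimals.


FISTA on f(x) = 4*x^2 + 4*x + 0.99*|x|
L = 8, alpha = 0.054
Iteration 1: beta = 0.0, y = -2.3806 + 0.0*(-2.3806 + 2.3806) = -2.3806
  grad(y) = -15.0448, v = y - alpha*grad = -1.5682
  prox(v) = soft_thresh(-1.5682, 0.0535) = -1.5147
Iteration 2: beta = 0.3333, y = -1.5147 + 0.3333*(-1.5147 + 2.3806) = -1.2261
  grad(y) = -5.8088, v = y - alpha*grad = -0.9124
  prox(v) = soft_thresh(-0.9124, 0.0535) = -0.859
Iteration 3: beta = 0.5, y = -0.859 + 0.5*(-0.859 + 1.5147) = -0.5311
  grad(y) = -0.2487, v = y - alpha*grad = -0.5177
  prox(v) = soft_thresh(-0.5177, 0.0535) = -0.4642
Iteration 4: beta = 0.6, y = -0.4642 + 0.6*(-0.4642 + 0.859) = -0.2273
  grad(y) = 2.1813, v = y - alpha*grad = -0.3451
  prox(v) = soft_thresh(-0.3451, 0.0535) = -0.2917
f(x_4) = 4*(-0.2917)^2 + 4*(-0.2917) + 0.99*|-0.2917| = -0.5376


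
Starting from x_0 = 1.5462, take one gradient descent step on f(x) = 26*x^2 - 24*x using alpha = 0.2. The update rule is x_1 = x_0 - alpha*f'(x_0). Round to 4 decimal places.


We compute the gradient at x_0 and apply the update.
f'(x) = 52*x - 24
f'(1.5462) = 52*1.5462 - 24 = 56.4024
x_1 = 1.5462 - 0.2*56.4024 = -9.7343


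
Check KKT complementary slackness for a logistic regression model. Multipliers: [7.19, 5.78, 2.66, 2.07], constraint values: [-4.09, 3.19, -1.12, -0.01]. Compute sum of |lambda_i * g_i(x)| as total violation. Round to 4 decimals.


KKT complementary slackness check:
lambda_1 * g_1 = 7.19 * -4.09 = -29.4071
lambda_2 * g_2 = 5.78 * 3.19 = 18.4382
lambda_3 * g_3 = 2.66 * -1.12 = -2.9792
lambda_4 * g_4 = 2.07 * -0.01 = -0.0207
Total violation = 29.4071 + 18.4382 + 2.9792 + 0.0207 = 50.8452


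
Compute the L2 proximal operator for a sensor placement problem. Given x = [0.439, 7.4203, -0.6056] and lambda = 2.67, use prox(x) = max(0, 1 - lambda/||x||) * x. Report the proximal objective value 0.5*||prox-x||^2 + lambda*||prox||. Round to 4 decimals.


Step 1: Compute ||x||.
||x|| = 7.4579
Step 2: Compute scaling factor.
scale = max(0, 1 - 2.67/7.4579) = 0.642
Step 3: prox(x) = [0.2818, 4.7638, -0.3888]
||prox(x)|| = 4.7879
Step 4: Proximal objective.
0.5*||prox-x||^2 = 3.5645
lambda*||prox|| = 12.7837
Total = 16.3482


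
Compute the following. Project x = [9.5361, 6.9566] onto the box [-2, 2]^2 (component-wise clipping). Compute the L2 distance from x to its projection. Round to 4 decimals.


Project each component onto [-2, 2].
clip(9.5361) = 2.0, clip(6.9566) = 2.0
Projection = [2.0, 2.0]
Squared diffs: [56.7928, 24.5679]
Distance = sqrt(81.3607) = 9.02


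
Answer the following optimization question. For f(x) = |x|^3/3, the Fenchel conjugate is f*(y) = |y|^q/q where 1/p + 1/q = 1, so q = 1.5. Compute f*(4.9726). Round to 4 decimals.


The conjugate exponent q satisfies 1/p + 1/q = 1.
p = 3, so q = 3/(3 - 1) = 1.5
|y|^q = 4.9726^1.5 = 11.0886
f*(4.9726) = 11.0886 / 1.5 = 7.3924


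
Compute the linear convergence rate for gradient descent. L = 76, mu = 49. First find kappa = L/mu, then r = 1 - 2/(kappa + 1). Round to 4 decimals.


Step 1: Compute the condition number.
kappa = L/mu = 76/49 = 1.551
Step 2: Compute the convergence rate.
r = 1 - 2/(kappa + 1) = 1 - 2*mu/(L + mu) = (L - mu)/(L + mu) = 27/125 = 0.216


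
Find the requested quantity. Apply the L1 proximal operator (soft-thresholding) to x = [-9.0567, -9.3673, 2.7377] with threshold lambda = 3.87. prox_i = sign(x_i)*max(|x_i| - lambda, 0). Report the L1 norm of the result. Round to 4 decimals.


Soft-thresholding with lambda = 3.87:
prox(-9.0567) = sign(-9.0567)*max(|-9.0567| - 3.87, 0) = -5.1867
prox(-9.3673) = sign(-9.3673)*max(|-9.3673| - 3.87, 0) = -5.4973
prox(2.7377) = sign(2.7377)*max(|2.7377| - 3.87, 0) = 0.0
prox(x) = [-5.1867, -5.4973, 0.0]
||prox(x)||_1 = 5.1867 + 5.4973 + 0.0 = 10.684


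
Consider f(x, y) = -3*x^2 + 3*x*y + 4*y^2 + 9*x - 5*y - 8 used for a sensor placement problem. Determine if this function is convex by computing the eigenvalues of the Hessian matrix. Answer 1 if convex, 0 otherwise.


The Hessian of f(x,y) = -3*x^2 + 3*x*y + 4*y^2 + 9*x - 5*y - 8 is:
H = [[-6, 3], [3, 8]]
Trace = -6 + 8 = 2
Determinant = -6*8 - (3)^2 = -57
Discriminant = (2)^2 - 4*-57 = 232.0
Eigenvalues: lambda_1 = -6.6158, lambda_2 = 8.6158
The function is not convex.

0


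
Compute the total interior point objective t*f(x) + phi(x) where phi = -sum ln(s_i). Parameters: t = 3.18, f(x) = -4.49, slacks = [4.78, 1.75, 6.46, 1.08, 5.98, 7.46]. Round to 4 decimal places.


Step 1: Compute log-barrier.
ln values: [1.5644, 0.5596, 1.8656, 0.077, 1.7884, 2.0096]
phi = -(1.5644 + 0.5596 + 1.8656 + 0.077 + 1.7884 + 2.0096) = -7.8646
Step 2: Compute augmented objective.
t*f(x) = 3.18*-4.49 = -14.2782
Total = -14.2782 - 7.8646 = -22.1428


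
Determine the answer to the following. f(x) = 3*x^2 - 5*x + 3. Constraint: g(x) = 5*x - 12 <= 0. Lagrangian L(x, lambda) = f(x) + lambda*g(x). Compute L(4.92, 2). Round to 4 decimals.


Step 1: Evaluate f(x).
f(4.92) = 3*4.92^2 - 5*4.92 + 3 = 51.0192
Step 2: Evaluate g(x).
g(4.92) = 5*4.92 - 12 = 12.6
Step 3: Compute Lagrangian.
L = 51.0192 + 2*12.6 = 76.2192


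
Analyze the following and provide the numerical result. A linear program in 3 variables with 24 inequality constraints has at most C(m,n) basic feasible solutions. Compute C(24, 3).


Each vertex corresponds to some choice of n active constraints out of m, so the number of vertices is at most C(m, n) = m! / (n!(m-n)!).
m = 24, n = 3
Numerator: 24 * 23 * 22
Denominator: 3! = 6
C(24, 3) = 2024


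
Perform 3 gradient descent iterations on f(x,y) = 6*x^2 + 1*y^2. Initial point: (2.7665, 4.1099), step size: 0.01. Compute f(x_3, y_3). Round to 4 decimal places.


Gradient descent on f(x,y) = 6*x^2 + 1*y^2.
Starting point: (2.7665, 4.1099), alpha = 0.01
Step 1: grad_x = 2*6*2.7665 = 33.198, grad_y = 2*1*4.1099 = 8.2198
  x_1 = 2.7665 - 0.01*33.198 = 2.4345
  y_1 = 4.1099 - 0.01*8.2198 = 4.0277
Step 2: grad_x = 2*6*2.4345 = 29.2142, grad_y = 2*1*4.0277 = 8.0554
  x_2 = 2.4345 - 0.01*29.2142 = 2.1424
  y_2 = 4.0277 - 0.01*8.0554 = 3.9471
Step 3: grad_x = 2*6*2.1424 = 25.7085, grad_y = 2*1*3.9471 = 7.8943
  x_3 = 2.1424 - 0.01*25.7085 = 1.8853
  y_3 = 3.9471 - 0.01*7.8943 = 3.8682
f(1.8853, 3.8682) = 6*1.8853^2 + 1*3.8682^2 = 36.289


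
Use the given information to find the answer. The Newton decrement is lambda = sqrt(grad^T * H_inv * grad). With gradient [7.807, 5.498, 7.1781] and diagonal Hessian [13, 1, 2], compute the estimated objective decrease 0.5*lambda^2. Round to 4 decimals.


Step 1: H is diagonal, so H^(-1) * g = [0.6005, 5.498, 3.5891].
Step 2: g^T H^(-1) g = sum_i g_i^2 / H_ii
  = (7.807)^2/13 + (5.498)^2/1 + (7.1781)^2/2
  = 4.6884 + 30.228 + 25.7626 = 60.679
Step 3: Objective decrease = 0.5 * g^T H^(-1) g = 30.3395


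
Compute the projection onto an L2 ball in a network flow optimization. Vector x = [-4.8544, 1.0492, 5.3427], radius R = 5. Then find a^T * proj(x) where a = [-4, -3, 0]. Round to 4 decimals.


Step 1: Compute ||x|| (intermediates to 6 decimals).
||x|| = sqrt((-4.8544)^2 + 1.0492^2 + 5.3427^2) = 7.29455
Step 2: Project.
Since ||x|| > R, scale = R/||x|| = 5/7.29455 = 0.685443, proj(x) = scale * x
proj(x) = [-3.327414, 0.719167, 3.662116]
Step 3: Dot product.
a^T * proj(x) = -4*(-3.327414) - 3*0.719167 + 0*3.662116 = 11.1522


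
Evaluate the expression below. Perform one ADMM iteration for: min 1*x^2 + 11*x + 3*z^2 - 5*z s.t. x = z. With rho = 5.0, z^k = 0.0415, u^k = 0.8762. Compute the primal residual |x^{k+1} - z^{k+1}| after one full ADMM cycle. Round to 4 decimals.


ADMM iteration with rho = 5.0, z^k = 0.0415, u^k = 0.8762
Step 1: x-update.
Minimize 1*x^2 + 11*x + (5.0/2)*(x - 0.0415 + 0.8762)^2
FOC: (2*1 + 5.0)*x = -11 + 5.0*(0.0415 - 0.8762)
x^{k+1} = -2.1676
Step 2: z-update.
Minimize 3*z^2 - 5*z + (5.0/2)*(-2.1676 - z + 0.8762)^2
FOC: (2*3 + 5.0)*z = 5 + 5.0*(-2.1676 + 0.8762)
z^{k+1} = -0.1325
Step 3: u-update.
u^{k+1} = 0.8762 - 2.1676 + 0.1325 = -1.159
Step 4: Primal residual = |-2.1676 + 0.1325| = 2.0352


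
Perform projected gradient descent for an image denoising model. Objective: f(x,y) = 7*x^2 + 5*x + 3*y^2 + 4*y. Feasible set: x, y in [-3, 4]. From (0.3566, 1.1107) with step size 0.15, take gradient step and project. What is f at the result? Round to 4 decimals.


Step 1: Compute gradient at (0.3566, 1.1107).
grad_x = 2*7*0.3566 + 5 = 9.9924
grad_y = 2*3*1.1107 + 4 = 10.6642
Step 2: Gradient step.
x_raw = 0.3566 - 0.15*9.9924 = -1.1423
y_raw = 1.1107 - 0.15*10.6642 = -0.4889
Step 3: Project onto [-3, 4].
x_proj = clip(-1.1423) = -1.1423
y_proj = clip(-0.4889) = -0.4889
Step 4: Evaluate f.
f(-1.1423, -0.4889) = 2.1834


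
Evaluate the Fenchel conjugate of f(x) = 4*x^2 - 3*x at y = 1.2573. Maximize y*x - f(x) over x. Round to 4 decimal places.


f*(y) = sup_x {y*x - a*x^2 - b*x} = sup_x {(y-b)*x - a*x^2}
FOC: (y - b) - 2a*x = 0 => x* = (y - b)/(2a)
x* = (1.2573 + 3)/(2*4) = 0.5322
f*(1.2573) = (y-b)^2/(4a) = (1.2573 + 3)^2/(4*4)
= 18.1246/16 = 1.1328


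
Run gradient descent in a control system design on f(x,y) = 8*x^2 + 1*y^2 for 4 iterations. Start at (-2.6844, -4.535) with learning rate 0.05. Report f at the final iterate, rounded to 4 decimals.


Gradient descent on f(x,y) = 8*x^2 + 1*y^2.
Starting point: (-2.6844, -4.535), alpha = 0.05
Step 1: grad_x = 2*8*-2.6844 = -42.9504, grad_y = 2*1*-4.535 = -9.07
  x_1 = -2.6844 - 0.05*-42.9504 = -0.5369
  y_1 = -4.535 - 0.05*-9.07 = -4.0815
Step 2: grad_x = 2*8*-0.5369 = -8.5901, grad_y = 2*1*-4.0815 = -8.163
  x_2 = -0.5369 - 0.05*-8.5901 = -0.1074
  y_2 = -4.0815 - 0.05*-8.163 = -3.6734
Step 3: grad_x = 2*8*-0.1074 = -1.718, grad_y = 2*1*-3.6734 = -7.3467
  x_3 = -0.1074 - 0.05*-1.718 = -0.0215
  y_3 = -3.6734 - 0.05*-7.3467 = -3.306
Step 4: grad_x = 2*8*-0.0215 = -0.3436, grad_y = 2*1*-3.306 = -6.612
  x_4 = -0.0215 - 0.05*-0.3436 = -0.0043
  y_4 = -3.306 - 0.05*-6.612 = -2.9754
f(-0.0043, -2.9754) = 8*(-0.0043)^2 + 1*(-2.9754)^2 = 8.8532


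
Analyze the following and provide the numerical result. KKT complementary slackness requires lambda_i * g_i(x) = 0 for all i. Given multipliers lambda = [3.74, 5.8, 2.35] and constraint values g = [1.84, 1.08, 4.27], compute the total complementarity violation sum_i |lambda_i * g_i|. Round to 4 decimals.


KKT complementary slackness check:
lambda_1 * g_1 = 3.74 * 1.84 = 6.8816
lambda_2 * g_2 = 5.8 * 1.08 = 6.264
lambda_3 * g_3 = 2.35 * 4.27 = 10.0345
Total violation = 6.8816 + 6.264 + 10.0345 = 23.1801


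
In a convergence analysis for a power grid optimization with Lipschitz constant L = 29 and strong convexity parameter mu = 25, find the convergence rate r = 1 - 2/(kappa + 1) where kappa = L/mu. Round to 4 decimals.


Step 1: Compute the condition number.
kappa = L/mu = 29/25 = 1.16
Step 2: Compute the convergence rate.
r = 1 - 2/(kappa + 1) = 1 - 2*mu/(L + mu) = (L - mu)/(L + mu) = 4/54 = 0.0741


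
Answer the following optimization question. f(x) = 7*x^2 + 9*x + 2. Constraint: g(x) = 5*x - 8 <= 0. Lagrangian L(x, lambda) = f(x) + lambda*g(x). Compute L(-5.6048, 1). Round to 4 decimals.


Step 1: Evaluate f(x).
f(-5.6048) = 7*(-5.6048)^2 + 9*(-5.6048) + 2 = 171.4533
Step 2: Evaluate g(x).
g(-5.6048) = 5*-5.6048 - 8 = -36.024
Step 3: Compute Lagrangian.
L = 171.4533 + 1*-36.024 = 135.4293


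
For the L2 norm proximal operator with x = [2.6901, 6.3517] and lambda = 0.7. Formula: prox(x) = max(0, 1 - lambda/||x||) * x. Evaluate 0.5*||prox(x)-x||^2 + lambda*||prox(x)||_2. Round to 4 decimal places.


Step 1: Compute ||x||.
||x|| = 6.8979
Step 2: Compute scaling factor.
scale = max(0, 1 - 0.7/6.8979) = 0.8985
Step 3: prox(x) = [2.4171, 5.7071]
||prox(x)|| = 6.1979
Step 4: Proximal objective.
0.5*||prox-x||^2 = 0.245
lambda*||prox|| = 4.3385
Total = 4.5835


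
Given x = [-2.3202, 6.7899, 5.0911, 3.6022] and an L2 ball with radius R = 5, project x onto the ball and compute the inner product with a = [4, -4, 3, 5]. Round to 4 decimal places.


Step 1: Compute ||x|| (intermediates to 6 decimals).
||x|| = sqrt((-2.3202)^2 + 6.7899^2 + 5.0911^2 + 3.6022^2) = 9.506903
Step 2: Project.
Since ||x|| > R, scale = R/||x|| = 5/9.506903 = 0.525934, proj(x) = scale * x
proj(x) = [-1.220272, 3.571039, 2.677583, 1.894519]
Step 3: Dot product.
a^T * proj(x) = 4*(-1.220272) - 4*3.571039 + 3*2.677583 + 5*1.894519 = -1.6599


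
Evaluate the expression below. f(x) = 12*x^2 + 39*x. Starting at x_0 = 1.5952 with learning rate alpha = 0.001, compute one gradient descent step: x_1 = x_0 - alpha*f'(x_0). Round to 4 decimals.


We compute the gradient at x_0 and apply the update.
f'(x) = 24*x + 39
f'(1.5952) = 24*1.5952 + 39 = 77.2848
x_1 = 1.5952 - 0.001*77.2848 = 1.5179


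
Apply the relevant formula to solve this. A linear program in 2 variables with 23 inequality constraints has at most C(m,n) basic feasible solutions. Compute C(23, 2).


Each vertex corresponds to some choice of n active constraints out of m, so the number of vertices is at most C(m, n) = m! / (n!(m-n)!).
m = 23, n = 2
Numerator: 23 * 22
Denominator: 2! = 2
C(23, 2) = 253


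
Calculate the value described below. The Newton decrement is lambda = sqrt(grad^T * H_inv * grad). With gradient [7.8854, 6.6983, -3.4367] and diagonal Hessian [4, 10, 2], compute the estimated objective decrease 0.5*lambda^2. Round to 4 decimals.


Step 1: H is diagonal, so H^(-1) * g = [1.9714, 0.6698, -1.7184].
Step 2: g^T H^(-1) g = sum_i g_i^2 / H_ii
  = (7.8854)^2/4 + (6.6983)^2/10 + (-3.4367)^2/2
  = 15.5449 + 4.4867 + 5.9055 = 25.9371
Step 3: Objective decrease = 0.5 * g^T H^(-1) g = 12.9685


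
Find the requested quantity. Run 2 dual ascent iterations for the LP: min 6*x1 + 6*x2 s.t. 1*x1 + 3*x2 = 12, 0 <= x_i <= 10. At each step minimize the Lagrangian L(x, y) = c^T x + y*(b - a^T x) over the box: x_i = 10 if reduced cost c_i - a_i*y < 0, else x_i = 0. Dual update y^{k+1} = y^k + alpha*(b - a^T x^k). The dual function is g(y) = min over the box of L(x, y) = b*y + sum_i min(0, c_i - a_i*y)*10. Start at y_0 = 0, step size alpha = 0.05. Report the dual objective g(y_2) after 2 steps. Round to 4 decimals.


Dual ascent for LP: min 6*x1 + 6*x2, 1*x1 + 3*x2 = 12, 0 <= x_i <= 10
Step 1: y^k = 0.0, reduced costs: (6.0, 6.0)
  x^k = (0.0, 0.0), subgradient = b - a^T x = 12.0
  y^{k+1} = 0.0 + 0.05*12.0 = 0.6
Step 2: y^k = 0.6, reduced costs: (5.4, 4.2)
  x^k = (0.0, 0.0), subgradient = b - a^T x = 12.0
  y^{k+1} = 0.6 + 0.05*12.0 = 1.2
Dual objective at y_2 = 1.2: reduced costs (4.8, 2.4), box minimizer x = (0.0, 0.0)
g(y_2) = b*y + (c1 - a1*y)*x1 + (c2 - a2*y)*x2 = 12*1.2 + 4.8*0.0 + 2.4*0.0 = 14.4 + 0.0 + 0.0 = 14.4


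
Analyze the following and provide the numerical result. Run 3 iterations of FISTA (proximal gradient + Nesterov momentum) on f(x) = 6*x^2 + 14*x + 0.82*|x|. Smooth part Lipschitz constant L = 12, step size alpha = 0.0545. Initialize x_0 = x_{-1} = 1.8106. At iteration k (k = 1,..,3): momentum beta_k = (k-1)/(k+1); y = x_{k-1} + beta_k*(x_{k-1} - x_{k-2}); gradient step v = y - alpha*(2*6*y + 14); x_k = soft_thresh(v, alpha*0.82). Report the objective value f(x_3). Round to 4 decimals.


FISTA on f(x) = 6*x^2 + 14*x + 0.82*|x|
L = 12, alpha = 0.0545
Iteration 1: beta = 0.0, y = 1.8106 + 0.0*(1.8106 - 1.8106) = 1.8106
  grad(y) = 35.7272, v = y - alpha*grad = -0.1365
  prox(v) = soft_thresh(-0.1365, 0.0447) = -0.0918
Iteration 2: beta = 0.3333, y = -0.0918 + 0.3333*(-0.0918 - 1.8106) = -0.726
  grad(y) = 5.2881, v = y - alpha*grad = -1.0142
  prox(v) = soft_thresh(-1.0142, 0.0447) = -0.9695
Iteration 3: beta = 0.5, y = -0.9695 + 0.5*(-0.9695 + 0.0918) = -1.4083
  grad(y) = -2.9, v = y - alpha*grad = -1.2503
  prox(v) = soft_thresh(-1.2503, 0.0447) = -1.2056
f(x_3) = 6*(-1.2056)^2 + 14*(-1.2056) + 0.82*|-1.2056| = -7.169


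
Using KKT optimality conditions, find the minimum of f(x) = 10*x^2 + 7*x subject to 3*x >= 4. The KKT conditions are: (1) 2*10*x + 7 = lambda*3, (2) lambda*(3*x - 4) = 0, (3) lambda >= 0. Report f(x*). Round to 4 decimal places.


Step 1: Try lambda = 0 (constraint inactive).
x_unc = -7/(2*10) = -0.35
Check: 3*-0.35 = -1.05 < 4 -- violated!
Step 2: Constraint must be active: 3*x = 4
x* = 4/3 = 1.3333 (rounded; the exact value 4/3 is used below)
lambda = (2*10*(4/3) + 7)/3 = 11.2222
Step 3: Compute optimal value.
f(x*) = 10*(4/3)^2 + 7*(4/3) = 27.1111


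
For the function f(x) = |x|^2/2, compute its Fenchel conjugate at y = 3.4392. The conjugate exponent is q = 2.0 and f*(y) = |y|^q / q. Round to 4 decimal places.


The conjugate exponent q satisfies 1/p + 1/q = 1.
p = 2, so q = 2/(2 - 1) = 2.0
|y|^q = 3.4392^2.0 = 11.8281
f*(3.4392) = 11.8281 / 2.0 = 5.914


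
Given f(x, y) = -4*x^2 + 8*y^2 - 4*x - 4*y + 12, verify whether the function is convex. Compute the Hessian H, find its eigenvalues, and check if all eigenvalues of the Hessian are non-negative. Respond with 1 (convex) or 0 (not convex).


The Hessian of f(x,y) = -4*x^2 + 8*y^2 - 4*x - 4*y + 12 is:
H = [[-8, 0], [0, 16]]
Trace = -8 + 16 = 8
Determinant = -8*16 - (0)^2 = -128
Discriminant = (8)^2 - 4*-128 = 576.0
Eigenvalues: lambda_1 = -8.0, lambda_2 = 16.0
The function is not convex.

0


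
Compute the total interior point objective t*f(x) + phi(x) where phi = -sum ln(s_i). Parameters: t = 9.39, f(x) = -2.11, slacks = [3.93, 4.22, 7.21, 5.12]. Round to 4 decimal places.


Step 1: Compute log-barrier.
ln values: [1.3686, 1.4398, 1.9755, 1.6332]
phi = -(1.3686 + 1.4398 + 1.9755 + 1.6332) = -6.4171
Step 2: Compute augmented objective.
t*f(x) = 9.39*-2.11 = -19.8129
Total = -19.8129 - 6.4171 = -26.23


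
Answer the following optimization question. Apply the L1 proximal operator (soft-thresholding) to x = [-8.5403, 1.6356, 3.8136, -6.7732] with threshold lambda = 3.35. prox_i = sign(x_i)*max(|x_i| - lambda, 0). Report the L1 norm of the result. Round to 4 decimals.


Soft-thresholding with lambda = 3.35:
prox(-8.5403) = sign(-8.5403)*max(|-8.5403| - 3.35, 0) = -5.1903
prox(1.6356) = sign(1.6356)*max(|1.6356| - 3.35, 0) = 0.0
prox(3.8136) = sign(3.8136)*max(|3.8136| - 3.35, 0) = 0.4636
prox(-6.7732) = sign(-6.7732)*max(|-6.7732| - 3.35, 0) = -3.4232
prox(x) = [-5.1903, 0.0, 0.4636, -3.4232]
||prox(x)||_1 = 5.1903 + 0.0 + 0.4636 + 3.4232 = 9.0771


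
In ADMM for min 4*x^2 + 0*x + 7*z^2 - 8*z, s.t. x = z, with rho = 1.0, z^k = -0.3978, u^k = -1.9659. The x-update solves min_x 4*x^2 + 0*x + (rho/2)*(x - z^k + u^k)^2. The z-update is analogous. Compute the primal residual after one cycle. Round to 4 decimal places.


ADMM iteration with rho = 1.0, z^k = -0.3978, u^k = -1.9659
Step 1: x-update.
Minimize 4*x^2 + 0*x + (1.0/2)*(x + 0.3978 - 1.9659)^2
FOC: (2*4 + 1.0)*x = 0 + 1.0*(-0.3978 + 1.9659)
x^{k+1} = 0.1742
Step 2: z-update.
Minimize 7*z^2 - 8*z + (1.0/2)*(0.1742 - z - 1.9659)^2
FOC: (2*7 + 1.0)*z = 8 + 1.0*(0.1742 - 1.9659)
z^{k+1} = 0.4139
Step 3: u-update.
u^{k+1} = -1.9659 + 0.1742 - 0.4139 = -2.2056
Step 4: Primal residual = |0.1742 - 0.4139| = 0.2397
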